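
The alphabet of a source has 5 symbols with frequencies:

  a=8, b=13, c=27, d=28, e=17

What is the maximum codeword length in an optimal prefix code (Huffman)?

Merge the two lowest-weight nodes at each step:
merge a(8) and b(13): 21
merge e(17) and 21: 38
merge c(27) and d(28): 55
merge 38 and 55: 93
Maximum depth reached is 3.

3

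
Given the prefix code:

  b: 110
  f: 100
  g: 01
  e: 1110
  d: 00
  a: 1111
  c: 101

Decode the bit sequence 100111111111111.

Read left to right; each codeword is recognised as soon as it completes (prefix code):
  100→f | 1111→a | 1111→a | 1111→a
Decoded message: faaa

faaa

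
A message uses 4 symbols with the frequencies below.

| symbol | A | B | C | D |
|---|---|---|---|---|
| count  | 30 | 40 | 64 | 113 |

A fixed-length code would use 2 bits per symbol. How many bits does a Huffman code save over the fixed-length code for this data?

43

Fixed-length: 2 bits × 247 symbols = 494 bits.
Huffman merges:
combine A(30), B(40) → 70
combine C(64), 70 → 134
combine D(113), 134 → 247
Huffman total = 70 + 134 + 247 = 451 bits.
Saving = 494 − 451 = 43 bits.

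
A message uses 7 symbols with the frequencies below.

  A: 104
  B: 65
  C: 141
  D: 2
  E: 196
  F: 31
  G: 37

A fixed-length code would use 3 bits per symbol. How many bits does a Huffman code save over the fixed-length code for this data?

Fixed-length: 3 bits × 576 symbols = 1728 bits.
Huffman merges:
combine D(2), F(31) → 33
combine 33, G(37) → 70
combine B(65), 70 → 135
combine A(104), 135 → 239
combine C(141), E(196) → 337
combine 239, 337 → 576
Huffman total = 33 + 70 + 135 + 239 + 337 + 576 = 1390 bits.
Saving = 1728 − 1390 = 338 bits.

338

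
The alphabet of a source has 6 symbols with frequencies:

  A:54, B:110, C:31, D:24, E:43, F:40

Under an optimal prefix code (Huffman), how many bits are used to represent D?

Build the tree from the bottom:
merge D(24) and C(31): 55
merge F(40) and E(43): 83
merge A(54) and 55: 109
merge 83 and 109: 192
merge B(110) and 192: 302
D's leaf is at depth 4, giving a 4-bit codeword.

4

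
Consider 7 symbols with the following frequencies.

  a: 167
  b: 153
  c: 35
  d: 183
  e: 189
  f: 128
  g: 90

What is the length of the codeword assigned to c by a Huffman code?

4

Huffman merges, smallest pair first:
combine c(35), g(90) → 125
combine 125, f(128) → 253
combine b(153), a(167) → 320
combine d(183), e(189) → 372
combine 253, 320 → 573
combine 372, 573 → 945
The subtree containing c is merged 4 times, so code length = 4.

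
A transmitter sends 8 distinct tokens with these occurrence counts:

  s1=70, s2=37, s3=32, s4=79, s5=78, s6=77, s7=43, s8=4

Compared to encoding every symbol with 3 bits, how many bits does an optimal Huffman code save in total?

Fixed-length: 3 bits × 420 symbols = 1260 bits.
Huffman merges:
combine s8(4), s3(32) → 36
combine 36, s2(37) → 73
combine s7(43), s1(70) → 113
combine 73, s6(77) → 150
combine s5(78), s4(79) → 157
combine 113, 150 → 263
combine 157, 263 → 420
Huffman total = 36 + 73 + 113 + 150 + 157 + 263 + 420 = 1212 bits.
Saving = 1260 − 1212 = 48 bits.

48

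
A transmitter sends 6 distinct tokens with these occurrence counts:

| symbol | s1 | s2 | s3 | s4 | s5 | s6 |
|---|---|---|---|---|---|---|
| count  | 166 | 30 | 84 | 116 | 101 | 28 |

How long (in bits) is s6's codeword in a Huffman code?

Build the tree from the bottom:
combine s6(28), s2(30) → 58
combine 58, s3(84) → 142
combine s5(101), s4(116) → 217
combine 142, s1(166) → 308
combine 217, 308 → 525
s6's leaf is at depth 4, giving a 4-bit codeword.

4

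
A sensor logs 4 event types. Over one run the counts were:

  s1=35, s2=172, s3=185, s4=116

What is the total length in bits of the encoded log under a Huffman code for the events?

Build the Huffman tree bottom-up:
combine s1(35), s4(116) → 151
combine 151, s2(172) → 323
combine s3(185), 323 → 508
The encoded length is the sum of every internal node's weight: 151 + 323 + 508 = 982 bits.

982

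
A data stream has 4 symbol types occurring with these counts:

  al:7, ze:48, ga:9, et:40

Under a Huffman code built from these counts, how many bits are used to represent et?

Build the tree from the bottom:
merge al(7) and ga(9): 16
merge 16 and et(40): 56
merge ze(48) and 56: 104
et's leaf is at depth 2, giving a 2-bit codeword.

2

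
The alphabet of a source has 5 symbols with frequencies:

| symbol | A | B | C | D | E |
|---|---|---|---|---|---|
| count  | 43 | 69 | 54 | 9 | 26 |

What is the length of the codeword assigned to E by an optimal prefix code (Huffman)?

3

Repeatedly merge the two smallest:
combine D(9), E(26) → 35
combine 35, A(43) → 78
combine C(54), B(69) → 123
combine 78, 123 → 201
The subtree containing E is merged 3 times, so code length = 3.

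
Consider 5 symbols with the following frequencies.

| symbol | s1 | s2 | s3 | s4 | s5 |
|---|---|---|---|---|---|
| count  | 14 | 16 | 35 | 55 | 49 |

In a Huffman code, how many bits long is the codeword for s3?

Huffman merges, smallest pair first:
combine s1(14), s2(16) → 30
combine 30, s3(35) → 65
combine s5(49), s4(55) → 104
combine 65, 104 → 169
The subtree containing s3 is merged 2 times, so code length = 2.

2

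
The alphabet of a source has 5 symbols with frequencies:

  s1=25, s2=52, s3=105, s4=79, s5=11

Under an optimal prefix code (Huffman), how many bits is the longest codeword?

4

Merge the two lowest-weight nodes at each step:
merge s5(11) and s1(25): 36
merge 36 and s2(52): 88
merge s4(79) and 88: 167
merge s3(105) and 167: 272
Maximum depth reached is 4.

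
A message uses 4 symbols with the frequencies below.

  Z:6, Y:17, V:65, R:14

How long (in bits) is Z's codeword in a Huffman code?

3

Repeatedly merge the two smallest:
Z(6) + R(14) → 20
Y(17) + 20 → 37
37 + V(65) → 102
The subtree containing Z is merged 3 times, so code length = 3.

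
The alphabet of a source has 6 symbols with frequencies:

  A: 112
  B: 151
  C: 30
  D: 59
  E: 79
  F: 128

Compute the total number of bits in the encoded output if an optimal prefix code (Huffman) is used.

1375

Greedily combine the two least-frequent nodes:
merge C(30) and D(59): 89
merge E(79) and 89: 168
merge A(112) and F(128): 240
merge B(151) and 168: 319
merge 240 and 319: 559
Total encoded bits = sum of merged weights = 89 + 168 + 240 + 319 + 559 = 1375.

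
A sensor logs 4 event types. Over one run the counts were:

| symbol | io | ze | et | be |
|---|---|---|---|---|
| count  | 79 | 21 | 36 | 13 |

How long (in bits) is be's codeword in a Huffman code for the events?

Repeatedly merge the two smallest:
combine be(13), ze(21) → 34
combine 34, et(36) → 70
combine 70, io(79) → 149
be sits 3 levels below the root, so its codeword is 3 bits.

3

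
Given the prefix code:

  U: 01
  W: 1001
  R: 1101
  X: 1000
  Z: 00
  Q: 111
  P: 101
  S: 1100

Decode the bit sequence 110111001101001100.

Read left to right; each codeword is recognised as soon as it completes (prefix code):
  1101→R | 1100→S | 1101→R | 00→Z | 1100→S
Decoded message: RSRZS

RSRZS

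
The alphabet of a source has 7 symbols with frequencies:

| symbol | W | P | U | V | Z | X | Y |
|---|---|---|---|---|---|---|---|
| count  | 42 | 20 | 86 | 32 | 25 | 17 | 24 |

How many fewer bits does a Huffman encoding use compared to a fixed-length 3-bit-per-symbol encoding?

91

Fixed-length: 3 bits × 246 symbols = 738 bits.
Huffman merges:
combine X(17), P(20) → 37
combine Y(24), Z(25) → 49
combine V(32), 37 → 69
combine W(42), 49 → 91
combine 69, U(86) → 155
combine 91, 155 → 246
Huffman total = 37 + 49 + 69 + 91 + 155 + 246 = 647 bits.
Saving = 738 − 647 = 91 bits.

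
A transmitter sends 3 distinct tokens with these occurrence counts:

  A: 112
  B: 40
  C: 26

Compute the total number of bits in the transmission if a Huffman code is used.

244

Build the Huffman tree bottom-up:
merge C(26) and B(40): 66
merge 66 and A(112): 178
The encoded length is the sum of every internal node's weight: 66 + 178 = 244 bits.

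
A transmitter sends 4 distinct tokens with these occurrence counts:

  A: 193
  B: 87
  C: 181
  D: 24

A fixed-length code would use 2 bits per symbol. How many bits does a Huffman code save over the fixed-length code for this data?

82

Fixed-length: 2 bits × 485 symbols = 970 bits.
Huffman merges:
D(24) + B(87) → 111
111 + C(181) → 292
A(193) + 292 → 485
Huffman total = 111 + 292 + 485 = 888 bits.
Saving = 970 − 888 = 82 bits.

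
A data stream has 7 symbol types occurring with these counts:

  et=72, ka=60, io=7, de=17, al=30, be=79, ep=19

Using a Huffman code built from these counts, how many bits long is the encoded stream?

Merge the two smallest weights repeatedly:
io(7) + de(17) → 24
ep(19) + 24 → 43
al(30) + 43 → 73
ka(60) + et(72) → 132
73 + be(79) → 152
132 + 152 → 284
Total encoded bits = sum of merged weights = 24 + 43 + 73 + 132 + 152 + 284 = 708.

708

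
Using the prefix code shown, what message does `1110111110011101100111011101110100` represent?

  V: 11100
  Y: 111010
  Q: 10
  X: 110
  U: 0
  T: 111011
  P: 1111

TVTUUTQYU

Read left to right; each codeword is recognised as soon as it completes (prefix code):
  111011→T | 11100→V | 111011→T | 0→U | 0→U | 111011→T | 10→Q | 111010→Y | 0→U
Decoded message: TVTUUTQYU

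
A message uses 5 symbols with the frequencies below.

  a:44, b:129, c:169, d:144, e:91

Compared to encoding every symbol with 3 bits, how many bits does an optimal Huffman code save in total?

442

Fixed-length: 3 bits × 577 symbols = 1731 bits.
Huffman merges:
combine a(44), e(91) → 135
combine b(129), 135 → 264
combine d(144), c(169) → 313
combine 264, 313 → 577
Huffman total = 135 + 264 + 313 + 577 = 1289 bits.
Saving = 1731 − 1289 = 442 bits.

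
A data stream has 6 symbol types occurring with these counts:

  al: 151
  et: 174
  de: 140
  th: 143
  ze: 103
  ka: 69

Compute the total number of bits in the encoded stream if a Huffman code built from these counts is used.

Greedily combine the two least-frequent nodes:
merge ka(69) and ze(103): 172
merge de(140) and th(143): 283
merge al(151) and 172: 323
merge et(174) and 283: 457
merge 323 and 457: 780
Each symbol's bit-cost is frequency × depth; summing gives 2015 bits (equivalently 172 + 283 + 323 + 457 + 780).

2015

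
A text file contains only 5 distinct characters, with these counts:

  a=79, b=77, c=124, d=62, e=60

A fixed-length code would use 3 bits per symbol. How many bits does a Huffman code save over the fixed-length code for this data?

280

Fixed-length: 3 bits × 402 symbols = 1206 bits.
Huffman merges:
merge e(60) and d(62): 122
merge b(77) and a(79): 156
merge 122 and c(124): 246
merge 156 and 246: 402
Huffman total = 122 + 156 + 246 + 402 = 926 bits.
Saving = 1206 − 926 = 280 bits.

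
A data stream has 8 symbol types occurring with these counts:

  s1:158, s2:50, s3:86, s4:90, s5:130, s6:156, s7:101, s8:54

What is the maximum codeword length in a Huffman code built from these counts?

Merge the two lowest-weight nodes at each step:
combine s2(50), s8(54) → 104
combine s3(86), s4(90) → 176
combine s7(101), 104 → 205
combine s5(130), s6(156) → 286
combine s1(158), 176 → 334
combine 205, 286 → 491
combine 334, 491 → 825
The rarest symbols sit at the bottom; the longest codeword is 4 bits.

4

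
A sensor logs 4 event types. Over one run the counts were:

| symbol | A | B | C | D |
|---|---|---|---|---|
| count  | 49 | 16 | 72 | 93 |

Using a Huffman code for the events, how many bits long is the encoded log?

432

Greedily combine the two least-frequent nodes:
B(16) + A(49) → 65
65 + C(72) → 137
D(93) + 137 → 230
Each symbol's bit-cost is frequency × depth; summing gives 432 bits (equivalently 65 + 137 + 230).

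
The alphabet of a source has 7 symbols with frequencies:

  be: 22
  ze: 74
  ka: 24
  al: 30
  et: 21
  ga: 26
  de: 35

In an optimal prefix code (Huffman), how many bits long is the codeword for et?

Build the tree from the bottom:
merge et(21) and be(22): 43
merge ka(24) and ga(26): 50
merge al(30) and de(35): 65
merge 43 and 50: 93
merge 65 and ze(74): 139
merge 93 and 139: 232
et's leaf is at depth 3, giving a 3-bit codeword.

3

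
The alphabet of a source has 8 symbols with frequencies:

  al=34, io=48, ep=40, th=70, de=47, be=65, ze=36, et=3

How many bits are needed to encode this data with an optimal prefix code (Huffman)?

Merge the two smallest weights repeatedly:
merge et(3) and al(34): 37
merge ze(36) and 37: 73
merge ep(40) and de(47): 87
merge io(48) and be(65): 113
merge th(70) and 73: 143
merge 87 and 113: 200
merge 143 and 200: 343
Each symbol's bit-cost is frequency × depth; summing gives 996 bits (equivalently 37 + 73 + 87 + 113 + 143 + 200 + 343).

996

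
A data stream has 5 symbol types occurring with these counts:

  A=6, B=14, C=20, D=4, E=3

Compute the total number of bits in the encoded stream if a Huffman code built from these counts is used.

94

Greedily combine the two least-frequent nodes:
merge E(3) and D(4): 7
merge A(6) and 7: 13
merge 13 and B(14): 27
merge C(20) and 27: 47
Each symbol's bit-cost is frequency × depth; summing gives 94 bits (equivalently 7 + 13 + 27 + 47).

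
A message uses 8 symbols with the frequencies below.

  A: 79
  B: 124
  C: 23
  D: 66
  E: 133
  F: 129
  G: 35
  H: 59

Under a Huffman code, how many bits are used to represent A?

3

Huffman merges, smallest pair first:
combine C(23), G(35) → 58
combine 58, H(59) → 117
combine D(66), A(79) → 145
combine 117, B(124) → 241
combine F(129), E(133) → 262
combine 145, 241 → 386
combine 262, 386 → 648
The subtree containing A is merged 3 times, so code length = 3.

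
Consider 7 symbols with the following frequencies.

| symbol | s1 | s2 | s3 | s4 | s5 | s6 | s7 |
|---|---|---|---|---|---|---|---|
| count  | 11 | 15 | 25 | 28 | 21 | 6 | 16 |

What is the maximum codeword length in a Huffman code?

Merge the two lowest-weight nodes at each step:
merge s6(6) and s1(11): 17
merge s2(15) and s7(16): 31
merge 17 and s5(21): 38
merge s3(25) and s4(28): 53
merge 31 and 38: 69
merge 53 and 69: 122
Maximum depth reached is 4.

4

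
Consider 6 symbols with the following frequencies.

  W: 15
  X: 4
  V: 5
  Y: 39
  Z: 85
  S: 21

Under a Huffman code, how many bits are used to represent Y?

Huffman merges, smallest pair first:
combine X(4), V(5) → 9
combine 9, W(15) → 24
combine S(21), 24 → 45
combine Y(39), 45 → 84
combine 84, Z(85) → 169
Y sits 2 levels below the root, so its codeword is 2 bits.

2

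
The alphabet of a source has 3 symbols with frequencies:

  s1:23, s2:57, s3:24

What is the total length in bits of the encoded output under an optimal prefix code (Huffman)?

151

Greedily combine the two least-frequent nodes:
s1(23) + s3(24) → 47
47 + s2(57) → 104
Each symbol's bit-cost is frequency × depth; summing gives 151 bits (equivalently 47 + 104).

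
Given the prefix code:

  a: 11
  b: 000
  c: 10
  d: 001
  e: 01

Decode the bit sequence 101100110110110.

Read left to right; each codeword is recognised as soon as it completes (prefix code):
  10→c | 11→a | 001→d | 10→c | 11→a | 01→e | 10→c
Decoded message: cadcaec

cadcaec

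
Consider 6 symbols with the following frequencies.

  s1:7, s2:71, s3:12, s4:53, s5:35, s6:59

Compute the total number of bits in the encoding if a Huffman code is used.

547

Merge the two smallest weights repeatedly:
combine s1(7), s3(12) → 19
combine 19, s5(35) → 54
combine s4(53), 54 → 107
combine s6(59), s2(71) → 130
combine 107, 130 → 237
Each symbol's bit-cost is frequency × depth; summing gives 547 bits (equivalently 19 + 54 + 107 + 130 + 237).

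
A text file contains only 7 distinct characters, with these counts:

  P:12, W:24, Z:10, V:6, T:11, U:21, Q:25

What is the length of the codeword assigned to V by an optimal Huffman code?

Build the tree from the bottom:
merge V(6) and Z(10): 16
merge T(11) and P(12): 23
merge 16 and U(21): 37
merge 23 and W(24): 47
merge Q(25) and 37: 62
merge 47 and 62: 109
V's leaf is at depth 4, giving a 4-bit codeword.

4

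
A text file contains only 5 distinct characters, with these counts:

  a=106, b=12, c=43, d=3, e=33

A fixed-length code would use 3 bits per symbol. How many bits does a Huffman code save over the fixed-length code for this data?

240

Fixed-length: 3 bits × 197 symbols = 591 bits.
Huffman merges:
combine d(3), b(12) → 15
combine 15, e(33) → 48
combine c(43), 48 → 91
combine 91, a(106) → 197
Huffman total = 15 + 48 + 91 + 197 = 351 bits.
Saving = 591 − 351 = 240 bits.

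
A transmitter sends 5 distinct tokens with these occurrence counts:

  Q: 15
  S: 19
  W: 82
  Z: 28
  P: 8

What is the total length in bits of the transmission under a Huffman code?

287

Build the Huffman tree bottom-up:
combine P(8), Q(15) → 23
combine S(19), 23 → 42
combine Z(28), 42 → 70
combine 70, W(82) → 152
Total encoded bits = sum of merged weights = 23 + 42 + 70 + 152 = 287.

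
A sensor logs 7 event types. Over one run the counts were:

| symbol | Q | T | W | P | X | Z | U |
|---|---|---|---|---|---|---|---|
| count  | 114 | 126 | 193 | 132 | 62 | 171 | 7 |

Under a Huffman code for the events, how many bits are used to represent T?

3

Repeatedly merge the two smallest:
merge U(7) and X(62): 69
merge 69 and Q(114): 183
merge T(126) and P(132): 258
merge Z(171) and 183: 354
merge W(193) and 258: 451
merge 354 and 451: 805
T's leaf is at depth 3, giving a 3-bit codeword.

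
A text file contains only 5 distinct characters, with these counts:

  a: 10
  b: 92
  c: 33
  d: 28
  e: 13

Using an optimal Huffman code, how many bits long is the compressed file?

334

Greedily combine the two least-frequent nodes:
a(10) + e(13) → 23
23 + d(28) → 51
c(33) + 51 → 84
84 + b(92) → 176
Total encoded bits = sum of merged weights = 23 + 51 + 84 + 176 = 334.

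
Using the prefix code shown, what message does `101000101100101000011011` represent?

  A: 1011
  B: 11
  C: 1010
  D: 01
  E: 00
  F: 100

CEAECEDA

Read left to right; each codeword is recognised as soon as it completes (prefix code):
  1010→C | 00→E | 1011→A | 00→E | 1010→C | 00→E | 01→D | 1011→A
Decoded message: CEAECEDA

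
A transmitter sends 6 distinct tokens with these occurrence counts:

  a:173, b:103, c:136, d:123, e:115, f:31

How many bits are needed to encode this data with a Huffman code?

Greedily combine the two least-frequent nodes:
f(31) + b(103) → 134
e(115) + d(123) → 238
134 + c(136) → 270
a(173) + 238 → 411
270 + 411 → 681
Total encoded bits = sum of merged weights = 134 + 238 + 270 + 411 + 681 = 1734.

1734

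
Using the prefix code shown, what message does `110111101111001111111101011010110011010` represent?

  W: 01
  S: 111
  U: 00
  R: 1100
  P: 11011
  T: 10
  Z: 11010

PPRSSZZRZ

Read left to right; each codeword is recognised as soon as it completes (prefix code):
  11011→P | 11011→P | 1100→R | 111→S | 111→S | 11010→Z | 11010→Z | 1100→R | 11010→Z
Decoded message: PPRSSZZRZ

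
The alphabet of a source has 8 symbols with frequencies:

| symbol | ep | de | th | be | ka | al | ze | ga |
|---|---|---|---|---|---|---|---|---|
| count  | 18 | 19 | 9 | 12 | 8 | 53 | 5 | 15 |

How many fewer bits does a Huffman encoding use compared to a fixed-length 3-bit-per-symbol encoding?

44

Fixed-length: 3 bits × 139 symbols = 417 bits.
Huffman merges:
ze(5) + ka(8) → 13
th(9) + be(12) → 21
13 + ga(15) → 28
ep(18) + de(19) → 37
21 + 28 → 49
37 + 49 → 86
al(53) + 86 → 139
Huffman total = 13 + 21 + 28 + 37 + 49 + 86 + 139 = 373 bits.
Saving = 417 − 373 = 44 bits.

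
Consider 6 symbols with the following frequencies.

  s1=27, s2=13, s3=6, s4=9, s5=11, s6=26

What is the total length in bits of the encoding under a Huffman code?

Build the Huffman tree bottom-up:
combine s3(6), s4(9) → 15
combine s5(11), s2(13) → 24
combine 15, 24 → 39
combine s6(26), s1(27) → 53
combine 39, 53 → 92
Total encoded bits = sum of merged weights = 15 + 24 + 39 + 53 + 92 = 223.

223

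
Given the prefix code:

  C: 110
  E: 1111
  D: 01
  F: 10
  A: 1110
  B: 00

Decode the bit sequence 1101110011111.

Read left to right; each codeword is recognised as soon as it completes (prefix code):
  110→C | 1110→A | 01→D | 1111→E
Decoded message: CADE

CADE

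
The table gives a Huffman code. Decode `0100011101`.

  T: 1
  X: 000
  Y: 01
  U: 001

YXTTTY

Read left to right; each codeword is recognised as soon as it completes (prefix code):
  01→Y | 000→X | 1→T | 1→T | 1→T | 01→Y
Decoded message: YXTTTY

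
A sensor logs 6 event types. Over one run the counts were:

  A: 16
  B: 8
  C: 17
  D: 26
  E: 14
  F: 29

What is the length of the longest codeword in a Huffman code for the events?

3

Merge the two lowest-weight nodes at each step:
B(8) + E(14) → 22
A(16) + C(17) → 33
22 + D(26) → 48
F(29) + 33 → 62
48 + 62 → 110
The first pair merged (B, E) ends up deepest, at depth 3.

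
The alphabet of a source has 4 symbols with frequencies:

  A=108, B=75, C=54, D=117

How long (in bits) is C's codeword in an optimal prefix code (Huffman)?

Build the tree from the bottom:
combine C(54), B(75) → 129
combine A(108), D(117) → 225
combine 129, 225 → 354
The subtree containing C is merged 2 times, so code length = 2.

2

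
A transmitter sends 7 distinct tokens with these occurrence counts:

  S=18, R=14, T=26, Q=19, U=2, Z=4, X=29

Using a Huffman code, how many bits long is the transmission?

287

Greedily combine the two least-frequent nodes:
combine U(2), Z(4) → 6
combine 6, R(14) → 20
combine S(18), Q(19) → 37
combine 20, T(26) → 46
combine X(29), 37 → 66
combine 46, 66 → 112
Total encoded bits = sum of merged weights = 6 + 20 + 37 + 46 + 66 + 112 = 287.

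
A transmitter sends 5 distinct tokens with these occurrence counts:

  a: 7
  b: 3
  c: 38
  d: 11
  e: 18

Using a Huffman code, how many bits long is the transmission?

Merge the two smallest weights repeatedly:
combine b(3), a(7) → 10
combine 10, d(11) → 21
combine e(18), 21 → 39
combine c(38), 39 → 77
Total encoded bits = sum of merged weights = 10 + 21 + 39 + 77 = 147.

147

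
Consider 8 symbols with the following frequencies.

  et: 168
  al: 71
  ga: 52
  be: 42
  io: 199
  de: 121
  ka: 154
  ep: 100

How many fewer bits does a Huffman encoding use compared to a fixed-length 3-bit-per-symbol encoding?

108

Fixed-length: 3 bits × 907 symbols = 2721 bits.
Huffman merges:
be(42) + ga(52) → 94
al(71) + 94 → 165
ep(100) + de(121) → 221
ka(154) + 165 → 319
et(168) + io(199) → 367
221 + 319 → 540
367 + 540 → 907
Huffman total = 94 + 165 + 221 + 319 + 367 + 540 + 907 = 2613 bits.
Saving = 2721 − 2613 = 108 bits.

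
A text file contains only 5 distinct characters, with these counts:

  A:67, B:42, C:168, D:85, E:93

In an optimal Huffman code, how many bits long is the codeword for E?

2

Build the tree from the bottom:
combine B(42), A(67) → 109
combine D(85), E(93) → 178
combine 109, C(168) → 277
combine 178, 277 → 455
E's leaf is at depth 2, giving a 2-bit codeword.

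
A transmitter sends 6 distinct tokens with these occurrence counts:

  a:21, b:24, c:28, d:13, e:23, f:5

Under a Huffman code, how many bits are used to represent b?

2

Huffman merges, smallest pair first:
f(5) + d(13) → 18
18 + a(21) → 39
e(23) + b(24) → 47
c(28) + 39 → 67
47 + 67 → 114
b's leaf is at depth 2, giving a 2-bit codeword.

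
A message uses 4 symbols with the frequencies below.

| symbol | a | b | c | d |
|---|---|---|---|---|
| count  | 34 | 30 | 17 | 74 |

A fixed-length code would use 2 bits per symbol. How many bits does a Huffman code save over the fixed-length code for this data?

27

Fixed-length: 2 bits × 155 symbols = 310 bits.
Huffman merges:
combine c(17), b(30) → 47
combine a(34), 47 → 81
combine d(74), 81 → 155
Huffman total = 47 + 81 + 155 = 283 bits.
Saving = 310 − 283 = 27 bits.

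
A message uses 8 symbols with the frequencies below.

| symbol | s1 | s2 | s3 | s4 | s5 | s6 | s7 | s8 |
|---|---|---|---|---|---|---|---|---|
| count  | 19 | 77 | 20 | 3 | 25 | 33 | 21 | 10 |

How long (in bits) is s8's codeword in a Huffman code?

Huffman merges, smallest pair first:
s4(3) + s8(10) → 13
13 + s1(19) → 32
s3(20) + s7(21) → 41
s5(25) + 32 → 57
s6(33) + 41 → 74
57 + 74 → 131
s2(77) + 131 → 208
s8 sits 5 levels below the root, so its codeword is 5 bits.

5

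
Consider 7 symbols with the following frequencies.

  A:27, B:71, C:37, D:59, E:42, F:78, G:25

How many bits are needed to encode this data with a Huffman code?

Merge the two smallest weights repeatedly:
G(25) + A(27) → 52
C(37) + E(42) → 79
52 + D(59) → 111
B(71) + F(78) → 149
79 + 111 → 190
149 + 190 → 339
The encoded length is the sum of every internal node's weight: 52 + 79 + 111 + 149 + 190 + 339 = 920 bits.

920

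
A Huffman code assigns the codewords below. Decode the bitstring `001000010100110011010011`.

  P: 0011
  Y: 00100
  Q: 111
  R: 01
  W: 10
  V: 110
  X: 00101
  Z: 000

YXPPRP

Read left to right; each codeword is recognised as soon as it completes (prefix code):
  00100→Y | 00101→X | 0011→P | 0011→P | 01→R | 0011→P
Decoded message: YXPPRP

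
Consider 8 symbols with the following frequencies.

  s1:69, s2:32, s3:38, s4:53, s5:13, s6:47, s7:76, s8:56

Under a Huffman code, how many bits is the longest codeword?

Merge the two lowest-weight nodes at each step:
merge s5(13) and s2(32): 45
merge s3(38) and 45: 83
merge s6(47) and s4(53): 100
merge s8(56) and s1(69): 125
merge s7(76) and 83: 159
merge 100 and 125: 225
merge 159 and 225: 384
The rarest symbols sit at the bottom; the longest codeword is 4 bits.

4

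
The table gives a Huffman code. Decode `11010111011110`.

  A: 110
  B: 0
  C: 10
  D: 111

Read left to right; each codeword is recognised as soon as it completes (prefix code):
  110→A | 10→C | 111→D | 0→B | 111→D | 10→C
Decoded message: ACDBDC

ACDBDC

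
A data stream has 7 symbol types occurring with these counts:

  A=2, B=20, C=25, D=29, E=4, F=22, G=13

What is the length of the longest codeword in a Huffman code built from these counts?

5

Merge the two lowest-weight nodes at each step:
merge A(2) and E(4): 6
merge 6 and G(13): 19
merge 19 and B(20): 39
merge F(22) and C(25): 47
merge D(29) and 39: 68
merge 47 and 68: 115
The rarest symbols sit at the bottom; the longest codeword is 5 bits.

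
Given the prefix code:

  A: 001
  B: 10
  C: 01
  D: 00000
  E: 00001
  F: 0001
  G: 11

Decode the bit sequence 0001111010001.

FGBBA

Read left to right; each codeword is recognised as soon as it completes (prefix code):
  0001→F | 11→G | 10→B | 10→B | 001→A
Decoded message: FGBBA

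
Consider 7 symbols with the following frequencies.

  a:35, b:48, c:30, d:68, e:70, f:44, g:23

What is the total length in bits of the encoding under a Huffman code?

869

Merge the two smallest weights repeatedly:
g(23) + c(30) → 53
a(35) + f(44) → 79
b(48) + 53 → 101
d(68) + e(70) → 138
79 + 101 → 180
138 + 180 → 318
The encoded length is the sum of every internal node's weight: 53 + 79 + 101 + 138 + 180 + 318 = 869 bits.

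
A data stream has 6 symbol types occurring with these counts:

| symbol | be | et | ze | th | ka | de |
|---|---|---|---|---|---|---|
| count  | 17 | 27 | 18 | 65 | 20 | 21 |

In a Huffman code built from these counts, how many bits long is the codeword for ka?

Repeatedly merge the two smallest:
be(17) + ze(18) → 35
ka(20) + de(21) → 41
et(27) + 35 → 62
41 + 62 → 103
th(65) + 103 → 168
ka's leaf is at depth 3, giving a 3-bit codeword.

3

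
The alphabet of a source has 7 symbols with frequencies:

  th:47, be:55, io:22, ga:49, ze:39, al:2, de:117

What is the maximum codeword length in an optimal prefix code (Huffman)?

Merge the two lowest-weight nodes at each step:
al(2) + io(22) → 24
24 + ze(39) → 63
th(47) + ga(49) → 96
be(55) + 63 → 118
96 + de(117) → 213
118 + 213 → 331
The first pair merged (al, io) ends up deepest, at depth 4.

4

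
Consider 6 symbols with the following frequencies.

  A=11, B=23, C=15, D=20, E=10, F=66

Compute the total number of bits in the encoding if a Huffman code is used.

Greedily combine the two least-frequent nodes:
combine E(10), A(11) → 21
combine C(15), D(20) → 35
combine 21, B(23) → 44
combine 35, 44 → 79
combine F(66), 79 → 145
Total encoded bits = sum of merged weights = 21 + 35 + 44 + 79 + 145 = 324.

324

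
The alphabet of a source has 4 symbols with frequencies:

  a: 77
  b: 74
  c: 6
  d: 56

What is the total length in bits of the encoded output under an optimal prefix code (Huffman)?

411

Greedily combine the two least-frequent nodes:
combine c(6), d(56) → 62
combine 62, b(74) → 136
combine a(77), 136 → 213
The encoded length is the sum of every internal node's weight: 62 + 136 + 213 = 411 bits.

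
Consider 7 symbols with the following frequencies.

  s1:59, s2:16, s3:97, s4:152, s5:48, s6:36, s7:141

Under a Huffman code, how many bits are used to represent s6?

Repeatedly merge the two smallest:
combine s2(16), s6(36) → 52
combine s5(48), 52 → 100
combine s1(59), s3(97) → 156
combine 100, s7(141) → 241
combine s4(152), 156 → 308
combine 241, 308 → 549
s6 sits 4 levels below the root, so its codeword is 4 bits.

4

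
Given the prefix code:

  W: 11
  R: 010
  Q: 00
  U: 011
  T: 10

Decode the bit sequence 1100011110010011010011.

WQUWQTURU

Read left to right; each codeword is recognised as soon as it completes (prefix code):
  11→W | 00→Q | 011→U | 11→W | 00→Q | 10→T | 011→U | 010→R | 011→U
Decoded message: WQUWQTURU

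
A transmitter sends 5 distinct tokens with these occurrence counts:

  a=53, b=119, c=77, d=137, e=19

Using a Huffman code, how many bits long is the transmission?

Greedily combine the two least-frequent nodes:
combine e(19), a(53) → 72
combine 72, c(77) → 149
combine b(119), d(137) → 256
combine 149, 256 → 405
The encoded length is the sum of every internal node's weight: 72 + 149 + 256 + 405 = 882 bits.

882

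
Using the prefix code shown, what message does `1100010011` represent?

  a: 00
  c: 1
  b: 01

ccabacc

Read left to right; each codeword is recognised as soon as it completes (prefix code):
  1→c | 1→c | 00→a | 01→b | 00→a | 1→c | 1→c
Decoded message: ccabacc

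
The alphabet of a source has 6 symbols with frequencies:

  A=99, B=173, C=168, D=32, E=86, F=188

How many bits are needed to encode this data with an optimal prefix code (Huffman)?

1827

Merge the two smallest weights repeatedly:
combine D(32), E(86) → 118
combine A(99), 118 → 217
combine C(168), B(173) → 341
combine F(188), 217 → 405
combine 341, 405 → 746
Total encoded bits = sum of merged weights = 118 + 217 + 341 + 405 + 746 = 1827.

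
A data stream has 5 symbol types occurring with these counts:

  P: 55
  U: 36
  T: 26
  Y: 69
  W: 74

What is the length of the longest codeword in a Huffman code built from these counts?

Merge the two lowest-weight nodes at each step:
T(26) + U(36) → 62
P(55) + 62 → 117
Y(69) + W(74) → 143
117 + 143 → 260
The rarest symbols sit at the bottom; the longest codeword is 3 bits.

3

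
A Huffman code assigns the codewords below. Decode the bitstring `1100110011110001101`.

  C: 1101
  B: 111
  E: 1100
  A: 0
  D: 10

EEBDAAC

Read left to right; each codeword is recognised as soon as it completes (prefix code):
  1100→E | 1100→E | 111→B | 10→D | 0→A | 0→A | 1101→C
Decoded message: EEBDAAC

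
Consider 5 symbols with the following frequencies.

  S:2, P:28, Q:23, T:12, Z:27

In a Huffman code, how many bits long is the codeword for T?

3

Repeatedly merge the two smallest:
S(2) + T(12) → 14
14 + Q(23) → 37
Z(27) + P(28) → 55
37 + 55 → 92
The subtree containing T is merged 3 times, so code length = 3.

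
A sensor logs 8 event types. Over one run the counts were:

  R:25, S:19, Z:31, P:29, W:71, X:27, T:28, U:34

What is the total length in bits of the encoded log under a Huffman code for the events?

765

Greedily combine the two least-frequent nodes:
S(19) + R(25) → 44
X(27) + T(28) → 55
P(29) + Z(31) → 60
U(34) + 44 → 78
55 + 60 → 115
W(71) + 78 → 149
115 + 149 → 264
Each symbol's bit-cost is frequency × depth; summing gives 765 bits (equivalently 44 + 55 + 60 + 78 + 115 + 149 + 264).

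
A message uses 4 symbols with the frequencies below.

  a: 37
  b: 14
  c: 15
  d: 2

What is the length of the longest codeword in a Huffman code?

3

Merge the two lowest-weight nodes at each step:
combine d(2), b(14) → 16
combine c(15), 16 → 31
combine 31, a(37) → 68
The rarest symbols sit at the bottom; the longest codeword is 3 bits.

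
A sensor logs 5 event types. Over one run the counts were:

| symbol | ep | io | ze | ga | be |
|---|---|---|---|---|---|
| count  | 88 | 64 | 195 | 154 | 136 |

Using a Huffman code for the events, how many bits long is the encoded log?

Merge the two smallest weights repeatedly:
combine io(64), ep(88) → 152
combine be(136), 152 → 288
combine ga(154), ze(195) → 349
combine 288, 349 → 637
Each symbol's bit-cost is frequency × depth; summing gives 1426 bits (equivalently 152 + 288 + 349 + 637).

1426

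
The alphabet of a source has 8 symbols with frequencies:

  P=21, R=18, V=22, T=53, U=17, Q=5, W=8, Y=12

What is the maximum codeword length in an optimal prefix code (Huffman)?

Merge the two lowest-weight nodes at each step:
Q(5) + W(8) → 13
Y(12) + 13 → 25
U(17) + R(18) → 35
P(21) + V(22) → 43
25 + 35 → 60
43 + T(53) → 96
60 + 96 → 156
The rarest symbols sit at the bottom; the longest codeword is 4 bits.

4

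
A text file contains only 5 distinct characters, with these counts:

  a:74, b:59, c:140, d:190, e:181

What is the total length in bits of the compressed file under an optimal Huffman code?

Merge the two smallest weights repeatedly:
combine b(59), a(74) → 133
combine 133, c(140) → 273
combine e(181), d(190) → 371
combine 273, 371 → 644
Each symbol's bit-cost is frequency × depth; summing gives 1421 bits (equivalently 133 + 273 + 371 + 644).

1421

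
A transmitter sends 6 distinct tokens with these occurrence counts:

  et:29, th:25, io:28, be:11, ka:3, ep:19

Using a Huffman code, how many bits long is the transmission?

277

Build the Huffman tree bottom-up:
ka(3) + be(11) → 14
14 + ep(19) → 33
th(25) + io(28) → 53
et(29) + 33 → 62
53 + 62 → 115
The encoded length is the sum of every internal node's weight: 14 + 33 + 53 + 62 + 115 = 277 bits.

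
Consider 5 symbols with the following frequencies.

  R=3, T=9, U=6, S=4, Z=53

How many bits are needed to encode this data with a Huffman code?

117

Merge the two smallest weights repeatedly:
combine R(3), S(4) → 7
combine U(6), 7 → 13
combine T(9), 13 → 22
combine 22, Z(53) → 75
Total encoded bits = sum of merged weights = 7 + 13 + 22 + 75 = 117.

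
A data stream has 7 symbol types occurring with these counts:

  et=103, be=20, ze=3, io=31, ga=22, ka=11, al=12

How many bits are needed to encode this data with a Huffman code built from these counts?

440

Merge the two smallest weights repeatedly:
ze(3) + ka(11) → 14
al(12) + 14 → 26
be(20) + ga(22) → 42
26 + io(31) → 57
42 + 57 → 99
99 + et(103) → 202
Each symbol's bit-cost is frequency × depth; summing gives 440 bits (equivalently 14 + 26 + 42 + 57 + 99 + 202).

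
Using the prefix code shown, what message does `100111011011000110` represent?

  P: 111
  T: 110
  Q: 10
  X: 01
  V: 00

Read left to right; each codeword is recognised as soon as it completes (prefix code):
  10→Q | 01→X | 110→T | 110→T | 110→T | 00→V | 110→T
Decoded message: QXTTTVT

QXTTTVT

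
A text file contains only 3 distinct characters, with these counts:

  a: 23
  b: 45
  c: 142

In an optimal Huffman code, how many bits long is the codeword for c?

Build the tree from the bottom:
combine a(23), b(45) → 68
combine 68, c(142) → 210
c sits one level below the root: a 1-bit codeword.

1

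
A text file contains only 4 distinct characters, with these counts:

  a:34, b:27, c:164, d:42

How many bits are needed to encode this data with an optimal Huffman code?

Merge the two smallest weights repeatedly:
b(27) + a(34) → 61
d(42) + 61 → 103
103 + c(164) → 267
Each symbol's bit-cost is frequency × depth; summing gives 431 bits (equivalently 61 + 103 + 267).

431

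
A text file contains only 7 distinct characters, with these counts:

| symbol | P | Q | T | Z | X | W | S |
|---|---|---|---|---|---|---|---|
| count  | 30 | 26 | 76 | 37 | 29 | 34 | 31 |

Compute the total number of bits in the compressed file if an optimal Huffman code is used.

713

Build the Huffman tree bottom-up:
merge Q(26) and X(29): 55
merge P(30) and S(31): 61
merge W(34) and Z(37): 71
merge 55 and 61: 116
merge 71 and T(76): 147
merge 116 and 147: 263
Each symbol's bit-cost is frequency × depth; summing gives 713 bits (equivalently 55 + 61 + 71 + 116 + 147 + 263).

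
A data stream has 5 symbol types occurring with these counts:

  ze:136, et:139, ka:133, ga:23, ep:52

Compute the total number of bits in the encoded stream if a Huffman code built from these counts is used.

Merge the two smallest weights repeatedly:
merge ga(23) and ep(52): 75
merge 75 and ka(133): 208
merge ze(136) and et(139): 275
merge 208 and 275: 483
Each symbol's bit-cost is frequency × depth; summing gives 1041 bits (equivalently 75 + 208 + 275 + 483).

1041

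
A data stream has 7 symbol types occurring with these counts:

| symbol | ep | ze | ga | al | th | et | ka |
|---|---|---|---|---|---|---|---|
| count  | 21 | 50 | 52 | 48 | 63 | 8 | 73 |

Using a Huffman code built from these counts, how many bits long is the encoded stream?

838

Greedily combine the two least-frequent nodes:
et(8) + ep(21) → 29
29 + al(48) → 77
ze(50) + ga(52) → 102
th(63) + ka(73) → 136
77 + 102 → 179
136 + 179 → 315
Each symbol's bit-cost is frequency × depth; summing gives 838 bits (equivalently 29 + 77 + 102 + 136 + 179 + 315).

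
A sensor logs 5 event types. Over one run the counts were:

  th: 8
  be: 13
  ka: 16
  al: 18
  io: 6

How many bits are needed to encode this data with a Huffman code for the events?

136

Merge the two smallest weights repeatedly:
io(6) + th(8) → 14
be(13) + 14 → 27
ka(16) + al(18) → 34
27 + 34 → 61
The encoded length is the sum of every internal node's weight: 14 + 27 + 34 + 61 = 136 bits.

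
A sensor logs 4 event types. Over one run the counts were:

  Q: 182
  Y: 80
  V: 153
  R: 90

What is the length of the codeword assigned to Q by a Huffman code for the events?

Huffman merges, smallest pair first:
merge Y(80) and R(90): 170
merge V(153) and 170: 323
merge Q(182) and 323: 505
Q is a child of the root — depth 1, so its codeword is a single bit.

1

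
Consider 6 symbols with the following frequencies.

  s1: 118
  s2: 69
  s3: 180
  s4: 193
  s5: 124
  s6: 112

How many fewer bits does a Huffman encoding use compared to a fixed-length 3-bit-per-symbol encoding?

Fixed-length: 3 bits × 796 symbols = 2388 bits.
Huffman merges:
s2(69) + s6(112) → 181
s1(118) + s5(124) → 242
s3(180) + 181 → 361
s4(193) + 242 → 435
361 + 435 → 796
Huffman total = 181 + 242 + 361 + 435 + 796 = 2015 bits.
Saving = 2388 − 2015 = 373 bits.

373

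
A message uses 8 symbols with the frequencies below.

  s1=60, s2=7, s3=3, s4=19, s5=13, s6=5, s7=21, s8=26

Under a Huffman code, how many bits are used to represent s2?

Huffman merges, smallest pair first:
merge s3(3) and s6(5): 8
merge s2(7) and 8: 15
merge s5(13) and 15: 28
merge s4(19) and s7(21): 40
merge s8(26) and 28: 54
merge 40 and 54: 94
merge s1(60) and 94: 154
The subtree containing s2 is merged 5 times, so code length = 5.

5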